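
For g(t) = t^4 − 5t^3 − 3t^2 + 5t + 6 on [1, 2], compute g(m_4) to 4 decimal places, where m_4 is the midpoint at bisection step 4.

midpoint 1.5: g = -5.0625 < 0 → [1, 1.5]
midpoint 1.25: g = 0.238281 > 0 → [1.25, 1.5]
midpoint 1.375: g = -2.220459 < 0 → [1.25, 1.375]
midpoint 1.3125: g = -0.9429 < 0 → [1.25, 1.3125]

-0.9429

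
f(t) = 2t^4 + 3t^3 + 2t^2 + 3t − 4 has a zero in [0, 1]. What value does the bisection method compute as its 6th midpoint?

t = 0.5 gives f = -1.5, negative; keep [0.5, 1]
t = 0.75 gives f = 1.273438, positive; keep [0.5, 0.75]
t = 0.625 gives f = -0.306152, negative; keep [0.625, 0.75]
t = 0.6875 gives f = 0.4295, positive; keep [0.625, 0.6875]
t = 0.65625 gives f = 0.0489, positive; keep [0.625, 0.65625]
t = 0.640625 gives f = -0.1317, negative; keep [0.640625, 0.65625]

0.640625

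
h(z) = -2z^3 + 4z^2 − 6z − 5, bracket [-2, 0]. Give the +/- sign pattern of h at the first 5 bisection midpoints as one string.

z = -1 gives h = 7, positive; keep [-1, 0]
z = -0.5 gives h = -0.75, negative; keep [-1, -0.5]
z = -0.75 gives h = 2.59375, positive; keep [-0.75, -0.5]
z = -0.625 gives h = 0.8008, positive; keep [-0.625, -0.5]
z = -0.5625 gives h = -0.0034, negative; keep [-0.625, -0.5625]

+-++-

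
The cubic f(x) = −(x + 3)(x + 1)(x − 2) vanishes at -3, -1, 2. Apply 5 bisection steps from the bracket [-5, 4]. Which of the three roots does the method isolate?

midpoint -0.5: f = 3.125 > 0 → [-0.5, 4]
midpoint 1.75: f = 3.265625 > 0 → [1.75, 4]
midpoint 2.875: f = -19.919922 < 0 → [1.75, 2.875]
midpoint 2.3125: f = -5.4993 < 0 → [1.75, 2.3125]
midpoint 2.03125: f = -0.4766 < 0 → [1.75, 2.03125]

2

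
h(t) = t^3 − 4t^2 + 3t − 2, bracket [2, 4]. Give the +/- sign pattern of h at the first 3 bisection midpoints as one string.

-+-

m = 3, h(m) = -2 (−); new bracket [3, 4]
m = 3.5, h(m) = 2.375 (+); new bracket [3, 3.5]
m = 3.25, h(m) = -0.171875 (−); new bracket [3.25, 3.5]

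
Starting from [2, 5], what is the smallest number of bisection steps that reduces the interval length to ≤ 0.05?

Width after n steps is 3/2^n. Need 2^n ≥ 3/0.05 = 60.
2^5 = 32 < 60 ≤ 2^6 = 64, so n = 6.

6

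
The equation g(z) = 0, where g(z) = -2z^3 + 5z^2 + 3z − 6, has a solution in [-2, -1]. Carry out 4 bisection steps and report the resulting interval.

g(-1.5) = 7.5 > 0, so the root lies in [-1.5, -1]
g(-1.25) = 1.96875 > 0, so the root lies in [-1.25, -1]
g(-1.125) = -0.199219 < 0, so the root lies in [-1.25, -1.125]
g(-1.1875) = 0.8374 > 0, so the root lies in [-1.1875, -1.125]

[-1.1875, -1.125]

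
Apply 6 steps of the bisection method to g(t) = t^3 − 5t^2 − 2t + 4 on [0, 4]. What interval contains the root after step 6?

[0.75, 0.8125]

m = 2, g(m) = -12 (−); new bracket [0, 2]
m = 1, g(m) = -2 (−); new bracket [0, 1]
m = 0.5, g(m) = 1.875 (+); new bracket [0.5, 1]
m = 0.75, g(m) = 0.1094 (+); new bracket [0.75, 1]
m = 0.875, g(m) = -0.9082 (−); new bracket [0.75, 0.875]
m = 0.8125, g(m) = -0.3894 (−); new bracket [0.75, 0.8125]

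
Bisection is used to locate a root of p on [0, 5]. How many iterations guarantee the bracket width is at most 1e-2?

Width after n steps is 5/2^n. Need 2^n ≥ 5/1e-2 = 500.
2^8 = 256 < 500 ≤ 2^9 = 512, so n = 9.

9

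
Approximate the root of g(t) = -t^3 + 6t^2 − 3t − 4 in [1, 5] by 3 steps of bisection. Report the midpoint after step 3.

1.5

m = 3, g(m) = 14 (+); new bracket [1, 3]
m = 2, g(m) = 6 (+); new bracket [1, 2]
m = 1.5, g(m) = 1.625 (+); new bracket [1, 1.5]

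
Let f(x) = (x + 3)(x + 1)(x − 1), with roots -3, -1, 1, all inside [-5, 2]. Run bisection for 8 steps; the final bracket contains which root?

f(-1.5) = 1.875 > 0, so the root lies in [-5, -1.5]
f(-3.25) = -2.390625 < 0, so the root lies in [-3.25, -1.5]
f(-2.375) = 2.900391 > 0, so the root lies in [-3.25, -2.375]
f(-2.8125) = 1.2957 > 0, so the root lies in [-3.25, -2.8125]
f(-3.03125) = -0.2559 < 0, so the root lies in [-3.03125, -2.8125]
f(-2.921875) = 0.5889 > 0, so the root lies in [-3.03125, -2.921875]
f(-2.9765625) = 0.1842 > 0, so the root lies in [-3.03125, -2.9765625]
f(-3.00390625) = -0.0313 < 0, so the root lies in [-3.00390625, -2.9765625]

-3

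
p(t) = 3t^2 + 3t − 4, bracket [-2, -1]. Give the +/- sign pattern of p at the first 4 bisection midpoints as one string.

p(-1.5) = -1.75 < 0, so the root lies in [-2, -1.5]
p(-1.75) = -0.0625 < 0, so the root lies in [-2, -1.75]
p(-1.875) = 0.921875 > 0, so the root lies in [-1.875, -1.75]
p(-1.8125) = 0.418 > 0, so the root lies in [-1.8125, -1.75]

--++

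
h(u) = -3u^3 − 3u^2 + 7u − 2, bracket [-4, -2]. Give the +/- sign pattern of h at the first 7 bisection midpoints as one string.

m = -3, h(m) = 31 (+); new bracket [-3, -2]
m = -2.5, h(m) = 8.625 (+); new bracket [-2.5, -2]
m = -2.25, h(m) = 1.234375 (+); new bracket [-2.25, -2]
m = -2.125, h(m) = -1.6348 (−); new bracket [-2.25, -2.125]
m = -2.1875, h(m) = -0.2654 (−); new bracket [-2.25, -2.1875]
m = -2.21875, h(m) = 0.4679 (+); new bracket [-2.21875, -2.1875]
m = -2.203125, h(m) = 0.0972 (+); new bracket [-2.203125, -2.1875]

+++--++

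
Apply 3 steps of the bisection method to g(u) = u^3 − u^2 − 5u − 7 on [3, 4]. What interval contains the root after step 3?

[3.125, 3.25]

midpoint 3.5: g = 6.125 > 0 → [3, 3.5]
midpoint 3.25: g = 0.515625 > 0 → [3, 3.25]
midpoint 3.125: g = -1.873047 < 0 → [3.125, 3.25]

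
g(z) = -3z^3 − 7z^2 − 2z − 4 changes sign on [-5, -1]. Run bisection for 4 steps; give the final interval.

midpoint -3: g = 20 > 0 → [-3, -1]
midpoint -2: g = -4 < 0 → [-3, -2]
midpoint -2.5: g = 4.125 > 0 → [-2.5, -2]
midpoint -2.25: g = -0.7656 < 0 → [-2.5, -2.25]

[-2.5, -2.25]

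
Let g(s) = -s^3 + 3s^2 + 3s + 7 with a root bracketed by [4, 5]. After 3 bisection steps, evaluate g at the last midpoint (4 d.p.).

m = 4.5, g(m) = -9.875 (−); new bracket [4, 4.5]
m = 4.25, g(m) = -2.828125 (−); new bracket [4, 4.25]
m = 4.125, g(m) = 0.232422 (+); new bracket [4.125, 4.25]

0.2324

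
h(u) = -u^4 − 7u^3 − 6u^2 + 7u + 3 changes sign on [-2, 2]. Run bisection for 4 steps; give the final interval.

[0.75, 1]

h(0) = 3 > 0, so the root lies in [0, 2]
h(1) = -4 < 0, so the root lies in [0, 1]
h(0.5) = 4.0625 > 0, so the root lies in [0.5, 1]
h(0.75) = 1.6055 > 0, so the root lies in [0.75, 1]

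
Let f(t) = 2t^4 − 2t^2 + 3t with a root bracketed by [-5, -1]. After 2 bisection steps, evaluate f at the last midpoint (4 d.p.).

18.0000

midpoint -3: f = 135 > 0 → [-3, -1]
midpoint -2: f = 18 > 0 → [-2, -1]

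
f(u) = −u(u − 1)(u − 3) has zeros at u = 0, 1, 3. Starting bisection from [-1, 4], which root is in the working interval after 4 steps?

m = 1.5, f(m) = 1.125 (+); new bracket [1.5, 4]
m = 2.75, f(m) = 1.203125 (+); new bracket [2.75, 4]
m = 3.375, f(m) = -3.005859 (−); new bracket [2.75, 3.375]
m = 3.0625, f(m) = -0.3948 (−); new bracket [2.75, 3.0625]

3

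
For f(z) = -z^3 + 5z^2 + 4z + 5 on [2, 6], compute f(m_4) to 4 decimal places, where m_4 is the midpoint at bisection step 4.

f(4) = 37 > 0, so the root lies in [4, 6]
f(5) = 25 > 0, so the root lies in [5, 6]
f(5.5) = 11.875 > 0, so the root lies in [5.5, 6]
f(5.75) = 3.2031 > 0, so the root lies in [5.75, 6]

3.2031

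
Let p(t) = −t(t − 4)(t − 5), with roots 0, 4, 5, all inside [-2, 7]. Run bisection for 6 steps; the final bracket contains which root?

0

p(2.5) = -9.375 < 0, so the root lies in [-2, 2.5]
p(0.25) = -4.453125 < 0, so the root lies in [-2, 0.25]
p(-0.875) = 25.060547 > 0, so the root lies in [-0.875, 0.25]
p(-0.3125) = 7.1594 > 0, so the root lies in [-0.3125, 0.25]
p(-0.03125) = 0.6338 > 0, so the root lies in [-0.03125, 0.25]
p(0.109375) = -2.0811 < 0, so the root lies in [-0.03125, 0.109375]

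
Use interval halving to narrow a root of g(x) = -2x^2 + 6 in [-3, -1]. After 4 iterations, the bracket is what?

[-1.75, -1.625]

m = -2, g(m) = -2 (−); new bracket [-2, -1]
m = -1.5, g(m) = 1.5 (+); new bracket [-2, -1.5]
m = -1.75, g(m) = -0.125 (−); new bracket [-1.75, -1.5]
m = -1.625, g(m) = 0.7188 (+); new bracket [-1.75, -1.625]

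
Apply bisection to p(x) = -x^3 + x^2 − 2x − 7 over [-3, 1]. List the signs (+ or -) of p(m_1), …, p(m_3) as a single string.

m = -1, p(m) = -3 (−); new bracket [-3, -1]
m = -2, p(m) = 9 (+); new bracket [-2, -1]
m = -1.5, p(m) = 1.625 (+); new bracket [-1.5, -1]

-++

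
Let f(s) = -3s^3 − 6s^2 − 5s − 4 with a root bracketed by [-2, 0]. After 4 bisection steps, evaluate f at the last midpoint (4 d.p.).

m = -1, f(m) = -2 (−); new bracket [-2, -1]
m = -1.5, f(m) = 0.125 (+); new bracket [-1.5, -1]
m = -1.25, f(m) = -1.265625 (−); new bracket [-1.5, -1.25]
m = -1.375, f(m) = -0.6699 (−); new bracket [-1.5, -1.375]

-0.6699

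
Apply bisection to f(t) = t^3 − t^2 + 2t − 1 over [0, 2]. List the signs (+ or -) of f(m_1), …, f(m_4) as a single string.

+-++

m = 1, f(m) = 1 (+); new bracket [0, 1]
m = 0.5, f(m) = -0.125 (−); new bracket [0.5, 1]
m = 0.75, f(m) = 0.359375 (+); new bracket [0.5, 0.75]
m = 0.625, f(m) = 0.1035 (+); new bracket [0.5, 0.625]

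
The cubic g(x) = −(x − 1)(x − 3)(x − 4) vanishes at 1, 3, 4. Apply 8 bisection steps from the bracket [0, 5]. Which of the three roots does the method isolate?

1

midpoint 2.5: g = -1.125 < 0 → [0, 2.5]
midpoint 1.25: g = -1.203125 < 0 → [0, 1.25]
midpoint 0.625: g = 3.005859 > 0 → [0.625, 1.25]
midpoint 0.9375: g = 0.3948 > 0 → [0.9375, 1.25]
midpoint 1.09375: g = -0.5194 < 0 → [0.9375, 1.09375]
midpoint 1.015625: g = -0.0925 < 0 → [0.9375, 1.015625]
midpoint 0.9765625: g = 0.1434 > 0 → [0.9765625, 1.015625]
midpoint 0.99609375: g = 0.0235 > 0 → [0.99609375, 1.015625]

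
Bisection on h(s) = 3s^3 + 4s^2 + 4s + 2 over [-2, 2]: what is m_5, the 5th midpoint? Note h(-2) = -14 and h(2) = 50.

-0.625

s = 0 gives h = 2, positive; keep [-2, 0]
s = -1 gives h = -1, negative; keep [-1, 0]
s = -0.5 gives h = 0.625, positive; keep [-1, -0.5]
s = -0.75 gives h = -0.0156, negative; keep [-0.75, -0.5]
s = -0.625 gives h = 0.3301, positive; keep [-0.75, -0.625]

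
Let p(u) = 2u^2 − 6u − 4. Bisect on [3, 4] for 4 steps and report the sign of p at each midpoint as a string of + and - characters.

-+++

p(3.5) = -0.5 < 0, so the root lies in [3.5, 4]
p(3.75) = 1.625 > 0, so the root lies in [3.5, 3.75]
p(3.625) = 0.53125 > 0, so the root lies in [3.5, 3.625]
p(3.5625) = 0.0078 > 0, so the root lies in [3.5, 3.5625]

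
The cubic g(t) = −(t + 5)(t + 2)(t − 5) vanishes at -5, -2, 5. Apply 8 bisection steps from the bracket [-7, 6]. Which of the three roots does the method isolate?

midpoint -0.5: g = 37.125 > 0 → [-0.5, 6]
midpoint 2.75: g = 82.828125 > 0 → [2.75, 6]
midpoint 4.375: g = 37.353516 > 0 → [4.375, 6]
midpoint 5.1875: g = -13.7292 < 0 → [4.375, 5.1875]
midpoint 4.78125: g = 14.5095 > 0 → [4.78125, 5.1875]
midpoint 4.984375: g = 1.0896 > 0 → [4.984375, 5.1875]
midpoint 5.0859375: g = -6.1418 < 0 → [4.984375, 5.0859375]
midpoint 5.03515625: g = -2.482 < 0 → [4.984375, 5.03515625]

5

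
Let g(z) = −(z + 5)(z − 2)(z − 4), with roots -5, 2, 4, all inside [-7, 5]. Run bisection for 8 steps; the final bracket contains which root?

-5

m = -1, g(m) = -60 (−); new bracket [-7, -1]
m = -4, g(m) = -48 (−); new bracket [-7, -4]
m = -5.5, g(m) = 35.625 (+); new bracket [-5.5, -4]
m = -4.75, g(m) = -14.7656 (−); new bracket [-5.5, -4.75]
m = -5.125, g(m) = 8.127 (+); new bracket [-5.125, -4.75]
m = -4.9375, g(m) = -3.8752 (−); new bracket [-5.125, -4.9375]
m = -5.03125, g(m) = 1.9844 (+); new bracket [-5.03125, -4.9375]
m = -4.984375, g(m) = -0.9805 (−); new bracket [-5.03125, -4.984375]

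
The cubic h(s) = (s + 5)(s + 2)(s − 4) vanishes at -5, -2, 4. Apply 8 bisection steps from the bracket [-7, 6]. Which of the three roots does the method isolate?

h(-0.5) = -30.375 < 0, so the root lies in [-0.5, 6]
h(2.75) = -46.015625 < 0, so the root lies in [2.75, 6]
h(4.375) = 22.412109 > 0, so the root lies in [2.75, 4.375]
h(3.5625) = -20.8376 < 0, so the root lies in [3.5625, 4.375]
h(3.96875) = -1.6729 < 0, so the root lies in [3.96875, 4.375]
h(4.171875) = 9.7294 > 0, so the root lies in [3.96875, 4.171875]
h(4.0703125) = 3.8714 > 0, so the root lies in [3.96875, 4.0703125]
h(4.01953125) = 1.0604 > 0, so the root lies in [3.96875, 4.01953125]

4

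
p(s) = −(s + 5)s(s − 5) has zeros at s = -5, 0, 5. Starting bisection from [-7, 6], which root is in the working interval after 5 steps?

s = -0.5 gives p = -12.375, negative; keep [-7, -0.5]
s = -3.75 gives p = -41.015625, negative; keep [-7, -3.75]
s = -5.375 gives p = 20.912109, positive; keep [-5.375, -3.75]
s = -4.5625 gives p = -19.0876, negative; keep [-5.375, -4.5625]
s = -4.96875 gives p = -1.5479, negative; keep [-5.375, -4.96875]

-5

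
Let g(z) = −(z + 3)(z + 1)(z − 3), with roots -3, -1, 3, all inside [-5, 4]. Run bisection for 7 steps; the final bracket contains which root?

m = -0.5, g(m) = 4.375 (+); new bracket [-0.5, 4]
m = 1.75, g(m) = 16.328125 (+); new bracket [1.75, 4]
m = 2.875, g(m) = 2.845703 (+); new bracket [2.875, 4]
m = 3.4375, g(m) = -12.4978 (−); new bracket [2.875, 3.4375]
m = 3.15625, g(m) = -3.998 (−); new bracket [2.875, 3.15625]
m = 3.015625, g(m) = -0.3774 (−); new bracket [2.875, 3.015625]
m = 2.9453125, g(m) = 1.2828 (+); new bracket [2.9453125, 3.015625]

3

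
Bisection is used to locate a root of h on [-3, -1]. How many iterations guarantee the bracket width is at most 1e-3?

11

Width after n steps is 2/2^n. Need 2^n ≥ 2/1e-3 = 2000.
2^10 = 1024 < 2000 ≤ 2^11 = 2048, so n = 11.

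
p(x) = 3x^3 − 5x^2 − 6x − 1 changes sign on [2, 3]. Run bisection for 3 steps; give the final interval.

[2.5, 2.625]

p(2.5) = -0.375 < 0, so the root lies in [2.5, 3]
p(2.75) = 7.078125 > 0, so the root lies in [2.5, 2.75]
p(2.625) = 3.060547 > 0, so the root lies in [2.5, 2.625]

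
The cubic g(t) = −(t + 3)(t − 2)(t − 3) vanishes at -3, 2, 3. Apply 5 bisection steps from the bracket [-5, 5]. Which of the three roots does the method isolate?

g(0) = -18 < 0, so the root lies in [-5, 0]
g(-2.5) = -12.375 < 0, so the root lies in [-5, -2.5]
g(-3.75) = 29.109375 > 0, so the root lies in [-3.75, -2.5]
g(-3.125) = 3.9238 > 0, so the root lies in [-3.125, -2.5]
g(-2.8125) = -5.2449 < 0, so the root lies in [-3.125, -2.8125]

-3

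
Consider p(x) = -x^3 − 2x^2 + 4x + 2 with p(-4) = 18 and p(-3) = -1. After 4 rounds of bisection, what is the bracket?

[-3.125, -3.0625]

m = -3.5, p(m) = 6.375 (+); new bracket [-3.5, -3]
m = -3.25, p(m) = 2.203125 (+); new bracket [-3.25, -3]
m = -3.125, p(m) = 0.486328 (+); new bracket [-3.125, -3]
m = -3.0625, p(m) = -0.2849 (−); new bracket [-3.125, -3.0625]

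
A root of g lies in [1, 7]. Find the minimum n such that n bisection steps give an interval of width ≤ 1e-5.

20

Width after n steps is 6/2^n. Need 2^n ≥ 6/1e-5 = 600000.
2^19 = 524288 < 600000 ≤ 2^20 = 1048576, so n = 20.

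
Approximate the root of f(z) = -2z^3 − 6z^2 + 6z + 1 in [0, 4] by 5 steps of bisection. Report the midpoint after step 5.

0.875

z = 2 gives f = -27, negative; keep [0, 2]
z = 1 gives f = -1, negative; keep [0, 1]
z = 0.5 gives f = 2.25, positive; keep [0.5, 1]
z = 0.75 gives f = 1.2812, positive; keep [0.75, 1]
z = 0.875 gives f = 0.3164, positive; keep [0.875, 1]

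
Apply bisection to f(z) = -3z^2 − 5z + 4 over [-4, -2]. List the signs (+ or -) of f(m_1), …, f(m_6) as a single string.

f(-3) = -8 < 0, so the root lies in [-3, -2]
f(-2.5) = -2.25 < 0, so the root lies in [-2.5, -2]
f(-2.25) = 0.0625 > 0, so the root lies in [-2.5, -2.25]
f(-2.375) = -1.0469 < 0, so the root lies in [-2.375, -2.25]
f(-2.3125) = -0.4805 < 0, so the root lies in [-2.3125, -2.25]
f(-2.28125) = -0.2061 < 0, so the root lies in [-2.28125, -2.25]

--+---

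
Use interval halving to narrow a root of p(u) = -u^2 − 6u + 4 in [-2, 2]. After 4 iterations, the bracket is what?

[0.5, 0.75]

u = 0 gives p = 4, positive; keep [0, 2]
u = 1 gives p = -3, negative; keep [0, 1]
u = 0.5 gives p = 0.75, positive; keep [0.5, 1]
u = 0.75 gives p = -1.0625, negative; keep [0.5, 0.75]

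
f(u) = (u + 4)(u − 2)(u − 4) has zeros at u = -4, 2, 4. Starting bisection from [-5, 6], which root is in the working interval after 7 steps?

f(0.5) = 23.625 > 0, so the root lies in [-5, 0.5]
f(-2.25) = 46.484375 > 0, so the root lies in [-5, -2.25]
f(-3.625) = 16.083984 > 0, so the root lies in [-5, -3.625]
f(-4.3125) = -16.3977 < 0, so the root lies in [-4.3125, -3.625]
f(-3.96875) = 1.4864 > 0, so the root lies in [-4.3125, -3.96875]
f(-4.140625) = -7.0296 < 0, so the root lies in [-4.140625, -3.96875]
f(-4.0546875) = -2.667 < 0, so the root lies in [-4.0546875, -3.96875]

-4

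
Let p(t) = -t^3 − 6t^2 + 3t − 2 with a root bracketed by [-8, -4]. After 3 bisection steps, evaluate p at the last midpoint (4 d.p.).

midpoint -6: p = -20 < 0 → [-8, -6]
midpoint -7: p = 26 > 0 → [-7, -6]
midpoint -6.5: p = -0.375 < 0 → [-7, -6.5]

-0.3750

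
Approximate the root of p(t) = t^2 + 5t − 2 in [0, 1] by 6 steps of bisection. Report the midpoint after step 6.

t = 0.5 gives p = 0.75, positive; keep [0, 0.5]
t = 0.25 gives p = -0.6875, negative; keep [0.25, 0.5]
t = 0.375 gives p = 0.015625, positive; keep [0.25, 0.375]
t = 0.3125 gives p = -0.3398, negative; keep [0.3125, 0.375]
t = 0.34375 gives p = -0.1631, negative; keep [0.34375, 0.375]
t = 0.359375 gives p = -0.074, negative; keep [0.359375, 0.375]

0.359375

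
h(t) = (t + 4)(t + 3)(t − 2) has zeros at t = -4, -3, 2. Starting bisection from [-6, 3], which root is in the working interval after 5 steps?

2

midpoint -1.5: h = -13.125 < 0 → [-1.5, 3]
midpoint 0.75: h = -22.265625 < 0 → [0.75, 3]
midpoint 1.875: h = -3.580078 < 0 → [1.875, 3]
midpoint 2.4375: h = 15.3142 > 0 → [1.875, 2.4375]
midpoint 2.15625: h = 4.9599 > 0 → [1.875, 2.15625]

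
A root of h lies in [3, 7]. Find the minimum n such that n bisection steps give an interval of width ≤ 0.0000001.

Width after n steps is 4/2^n. Need 2^n ≥ 4/0.0000001 = 40000000.
2^25 = 33554432 < 40000000 ≤ 2^26 = 67108864, so n = 26.

26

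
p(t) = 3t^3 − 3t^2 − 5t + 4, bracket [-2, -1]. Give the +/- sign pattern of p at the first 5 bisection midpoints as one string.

midpoint -1.5: p = -5.375 < 0 → [-1.5, -1]
midpoint -1.25: p = -0.296875 < 0 → [-1.25, -1]
midpoint -1.125: p = 1.556641 > 0 → [-1.25, -1.125]
midpoint -1.1875: p = 0.6833 > 0 → [-1.25, -1.1875]
midpoint -1.21875: p = 0.2069 > 0 → [-1.25, -1.21875]

--+++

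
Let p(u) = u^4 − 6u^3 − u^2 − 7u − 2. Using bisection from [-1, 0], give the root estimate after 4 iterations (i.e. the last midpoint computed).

-0.3125

m = -0.5, p(m) = 2.0625 (+); new bracket [-0.5, 0]
m = -0.25, p(m) = -0.214844 (−); new bracket [-0.5, -0.25]
m = -0.375, p(m) = 0.820557 (+); new bracket [-0.375, -0.25]
m = -0.3125, p(m) = 0.2825 (+); new bracket [-0.3125, -0.25]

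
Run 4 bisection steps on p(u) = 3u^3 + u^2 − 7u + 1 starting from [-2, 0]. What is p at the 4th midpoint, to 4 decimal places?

-2.1348

midpoint -1: p = 6 > 0 → [-2, -1]
midpoint -1.5: p = 3.625 > 0 → [-2, -1.5]
midpoint -1.75: p = 0.234375 > 0 → [-2, -1.75]
midpoint -1.875: p = -2.1348 < 0 → [-1.875, -1.75]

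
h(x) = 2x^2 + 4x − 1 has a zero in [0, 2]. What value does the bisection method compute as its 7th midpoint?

0.234375

m = 1, h(m) = 5 (+); new bracket [0, 1]
m = 0.5, h(m) = 1.5 (+); new bracket [0, 0.5]
m = 0.25, h(m) = 0.125 (+); new bracket [0, 0.25]
m = 0.125, h(m) = -0.4688 (−); new bracket [0.125, 0.25]
m = 0.1875, h(m) = -0.1797 (−); new bracket [0.1875, 0.25]
m = 0.21875, h(m) = -0.0293 (−); new bracket [0.21875, 0.25]
m = 0.234375, h(m) = 0.0474 (+); new bracket [0.21875, 0.234375]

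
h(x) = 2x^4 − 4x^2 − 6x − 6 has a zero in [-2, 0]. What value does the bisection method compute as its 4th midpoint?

m = -1, h(m) = -2 (−); new bracket [-2, -1]
m = -1.5, h(m) = 4.125 (+); new bracket [-1.5, -1]
m = -1.25, h(m) = 0.132812 (+); new bracket [-1.25, -1]
m = -1.125, h(m) = -1.1089 (−); new bracket [-1.25, -1.125]

-1.125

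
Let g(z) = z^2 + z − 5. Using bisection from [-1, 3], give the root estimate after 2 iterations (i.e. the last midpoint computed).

2

m = 1, g(m) = -3 (−); new bracket [1, 3]
m = 2, g(m) = 1 (+); new bracket [1, 2]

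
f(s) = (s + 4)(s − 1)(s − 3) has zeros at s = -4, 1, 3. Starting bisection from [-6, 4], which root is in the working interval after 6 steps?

s = -1 gives f = 24, positive; keep [-6, -1]
s = -3.5 gives f = 14.625, positive; keep [-6, -3.5]
s = -4.75 gives f = -33.421875, negative; keep [-4.75, -3.5]
s = -4.125 gives f = -4.5645, negative; keep [-4.125, -3.5]
s = -3.8125 gives f = 6.1472, positive; keep [-4.125, -3.8125]
s = -3.96875 gives f = 1.0821, positive; keep [-4.125, -3.96875]

-4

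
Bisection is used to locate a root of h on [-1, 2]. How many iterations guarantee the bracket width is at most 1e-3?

12

Width after n steps is 3/2^n. Need 2^n ≥ 3/1e-3 = 3000.
2^11 = 2048 < 3000 ≤ 2^12 = 4096, so n = 12.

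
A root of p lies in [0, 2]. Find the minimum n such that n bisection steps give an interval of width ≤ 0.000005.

19

Width after n steps is 2/2^n. Need 2^n ≥ 2/0.000005 = 400000.
2^18 = 262144 < 400000 ≤ 2^19 = 524288, so n = 19.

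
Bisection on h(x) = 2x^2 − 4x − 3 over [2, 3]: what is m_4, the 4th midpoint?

x = 2.5 gives h = -0.5, negative; keep [2.5, 3]
x = 2.75 gives h = 1.125, positive; keep [2.5, 2.75]
x = 2.625 gives h = 0.28125, positive; keep [2.5, 2.625]
x = 2.5625 gives h = -0.1172, negative; keep [2.5625, 2.625]

2.5625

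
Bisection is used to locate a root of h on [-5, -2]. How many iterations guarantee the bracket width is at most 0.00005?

Width after n steps is 3/2^n. Need 2^n ≥ 3/0.00005 = 60000.
2^15 = 32768 < 60000 ≤ 2^16 = 65536, so n = 16.

16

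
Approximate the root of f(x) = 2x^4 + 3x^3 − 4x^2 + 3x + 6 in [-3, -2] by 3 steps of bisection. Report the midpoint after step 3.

m = -2.5, f(m) = 4.75 (+); new bracket [-2.5, -2]
m = -2.25, f(m) = -3.914062 (−); new bracket [-2.5, -2.25]
m = -2.375, f(m) = -0.243652 (−); new bracket [-2.5, -2.375]

-2.375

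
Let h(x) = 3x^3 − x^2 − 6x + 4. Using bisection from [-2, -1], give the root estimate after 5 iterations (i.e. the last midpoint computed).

-1.53125

x = -1.5 gives h = 0.625, positive; keep [-2, -1.5]
x = -1.75 gives h = -4.640625, negative; keep [-1.75, -1.5]
x = -1.625 gives h = -1.763672, negative; keep [-1.625, -1.5]
x = -1.5625 gives h = -0.5105, negative; keep [-1.5625, -1.5]
x = -1.53125 gives h = 0.0717, positive; keep [-1.5625, -1.53125]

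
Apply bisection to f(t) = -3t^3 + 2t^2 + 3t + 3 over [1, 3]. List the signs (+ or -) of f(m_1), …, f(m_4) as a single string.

-+-+

t = 2 gives f = -7, negative; keep [1, 2]
t = 1.5 gives f = 1.875, positive; keep [1.5, 2]
t = 1.75 gives f = -1.703125, negative; keep [1.5, 1.75]
t = 1.625 gives f = 0.2832, positive; keep [1.625, 1.75]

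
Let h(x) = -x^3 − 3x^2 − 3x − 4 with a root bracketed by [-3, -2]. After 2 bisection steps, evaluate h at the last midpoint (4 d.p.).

h(-2.5) = 0.375 > 0, so the root lies in [-2.5, -2]
h(-2.25) = -1.046875 < 0, so the root lies in [-2.5, -2.25]

-1.0469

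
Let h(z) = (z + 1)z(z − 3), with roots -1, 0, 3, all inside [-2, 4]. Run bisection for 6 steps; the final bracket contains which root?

3

midpoint 1: h = -4 < 0 → [1, 4]
midpoint 2.5: h = -4.375 < 0 → [2.5, 4]
midpoint 3.25: h = 3.453125 > 0 → [2.5, 3.25]
midpoint 2.875: h = -1.3926 < 0 → [2.875, 3.25]
midpoint 3.0625: h = 0.7776 > 0 → [2.875, 3.0625]
midpoint 2.96875: h = -0.3682 < 0 → [2.96875, 3.0625]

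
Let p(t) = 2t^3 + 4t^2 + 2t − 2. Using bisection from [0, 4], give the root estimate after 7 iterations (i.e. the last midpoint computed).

m = 2, p(m) = 34 (+); new bracket [0, 2]
m = 1, p(m) = 6 (+); new bracket [0, 1]
m = 0.5, p(m) = 0.25 (+); new bracket [0, 0.5]
m = 0.25, p(m) = -1.2188 (−); new bracket [0.25, 0.5]
m = 0.375, p(m) = -0.582 (−); new bracket [0.375, 0.5]
m = 0.4375, p(m) = -0.1919 (−); new bracket [0.4375, 0.5]
m = 0.46875, p(m) = 0.0224 (+); new bracket [0.4375, 0.46875]

0.46875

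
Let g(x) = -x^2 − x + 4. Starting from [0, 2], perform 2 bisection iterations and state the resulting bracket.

[1.5, 2]

g(1) = 2 > 0, so the root lies in [1, 2]
g(1.5) = 0.25 > 0, so the root lies in [1.5, 2]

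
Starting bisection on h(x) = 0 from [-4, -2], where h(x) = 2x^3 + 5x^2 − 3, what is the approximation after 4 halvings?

-2.125

midpoint -3: h = -12 < 0 → [-3, -2]
midpoint -2.5: h = -3 < 0 → [-2.5, -2]
midpoint -2.25: h = -0.46875 < 0 → [-2.25, -2]
midpoint -2.125: h = 0.3867 > 0 → [-2.25, -2.125]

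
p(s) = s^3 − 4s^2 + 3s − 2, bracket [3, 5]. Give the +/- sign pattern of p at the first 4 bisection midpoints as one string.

++-+

p(4) = 10 > 0, so the root lies in [3, 4]
p(3.5) = 2.375 > 0, so the root lies in [3, 3.5]
p(3.25) = -0.171875 < 0, so the root lies in [3.25, 3.5]
p(3.375) = 1.0059 > 0, so the root lies in [3.25, 3.375]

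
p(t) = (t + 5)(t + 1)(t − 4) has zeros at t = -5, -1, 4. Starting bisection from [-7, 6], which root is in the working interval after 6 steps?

p(-0.5) = -10.125 < 0, so the root lies in [-0.5, 6]
p(2.75) = -36.328125 < 0, so the root lies in [2.75, 6]
p(4.375) = 18.896484 > 0, so the root lies in [2.75, 4.375]
p(3.5625) = -17.0916 < 0, so the root lies in [3.5625, 4.375]
p(3.96875) = -1.3926 < 0, so the root lies in [3.96875, 4.375]
p(4.171875) = 8.153 > 0, so the root lies in [3.96875, 4.171875]

4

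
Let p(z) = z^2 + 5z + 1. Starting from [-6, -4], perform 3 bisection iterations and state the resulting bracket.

z = -5 gives p = 1, positive; keep [-5, -4]
z = -4.5 gives p = -1.25, negative; keep [-5, -4.5]
z = -4.75 gives p = -0.1875, negative; keep [-5, -4.75]

[-5, -4.75]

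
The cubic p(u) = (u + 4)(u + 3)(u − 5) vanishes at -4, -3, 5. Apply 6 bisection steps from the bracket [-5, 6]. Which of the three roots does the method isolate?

midpoint 0.5: p = -70.875 < 0 → [0.5, 6]
midpoint 3.25: p = -79.296875 < 0 → [3.25, 6]
midpoint 4.625: p = -24.662109 < 0 → [4.625, 6]
midpoint 5.3125: p = 24.1907 > 0 → [4.625, 5.3125]
midpoint 4.96875: p = -2.2334 < 0 → [4.96875, 5.3125]
midpoint 5.140625: p = 10.464 > 0 → [4.96875, 5.140625]

5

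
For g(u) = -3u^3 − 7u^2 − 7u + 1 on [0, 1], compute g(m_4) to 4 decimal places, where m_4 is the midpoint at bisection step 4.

m = 0.5, g(m) = -4.625 (−); new bracket [0, 0.5]
m = 0.25, g(m) = -1.234375 (−); new bracket [0, 0.25]
m = 0.125, g(m) = 0.009766 (+); new bracket [0.125, 0.25]
m = 0.1875, g(m) = -0.5784 (−); new bracket [0.125, 0.1875]

-0.5784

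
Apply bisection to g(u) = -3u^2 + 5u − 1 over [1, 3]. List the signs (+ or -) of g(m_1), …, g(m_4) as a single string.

u = 2 gives g = -3, negative; keep [1, 2]
u = 1.5 gives g = -0.25, negative; keep [1, 1.5]
u = 1.25 gives g = 0.5625, positive; keep [1.25, 1.5]
u = 1.375 gives g = 0.2031, positive; keep [1.375, 1.5]

--++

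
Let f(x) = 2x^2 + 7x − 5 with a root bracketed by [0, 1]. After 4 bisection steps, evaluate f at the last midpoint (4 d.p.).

x = 0.5 gives f = -1, negative; keep [0.5, 1]
x = 0.75 gives f = 1.375, positive; keep [0.5, 0.75]
x = 0.625 gives f = 0.15625, positive; keep [0.5, 0.625]
x = 0.5625 gives f = -0.4297, negative; keep [0.5625, 0.625]

-0.4297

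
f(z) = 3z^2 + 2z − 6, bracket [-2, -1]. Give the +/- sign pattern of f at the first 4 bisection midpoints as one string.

f(-1.5) = -2.25 < 0, so the root lies in [-2, -1.5]
f(-1.75) = -0.3125 < 0, so the root lies in [-2, -1.75]
f(-1.875) = 0.796875 > 0, so the root lies in [-1.875, -1.75]
f(-1.8125) = 0.2305 > 0, so the root lies in [-1.8125, -1.75]

--++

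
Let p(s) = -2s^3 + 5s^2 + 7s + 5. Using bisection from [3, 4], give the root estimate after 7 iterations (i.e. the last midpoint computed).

3.6484375

m = 3.5, p(m) = 5 (+); new bracket [3.5, 4]
m = 3.75, p(m) = -3.90625 (−); new bracket [3.5, 3.75]
m = 3.625, p(m) = 0.808594 (+); new bracket [3.625, 3.75]
m = 3.6875, p(m) = -1.4819 (−); new bracket [3.625, 3.6875]
m = 3.65625, p(m) = -0.3201 (−); new bracket [3.625, 3.65625]
m = 3.640625, p(m) = 0.2483 (+); new bracket [3.640625, 3.65625]
m = 3.6484375, p(m) = -0.0349 (−); new bracket [3.640625, 3.6484375]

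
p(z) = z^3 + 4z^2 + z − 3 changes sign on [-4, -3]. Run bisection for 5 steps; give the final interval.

[-3.46875, -3.4375]

midpoint -3.5: p = -0.375 < 0 → [-3.5, -3]
midpoint -3.25: p = 1.671875 > 0 → [-3.5, -3.25]
midpoint -3.375: p = 0.744141 > 0 → [-3.5, -3.375]
midpoint -3.4375: p = 0.2092 > 0 → [-3.5, -3.4375]
midpoint -3.46875: p = -0.0766 < 0 → [-3.46875, -3.4375]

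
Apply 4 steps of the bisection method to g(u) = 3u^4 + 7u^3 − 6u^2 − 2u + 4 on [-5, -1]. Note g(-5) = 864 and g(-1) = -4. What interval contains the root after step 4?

u = -3 gives g = 10, positive; keep [-3, -1]
u = -2 gives g = -24, negative; keep [-3, -2]
u = -2.5 gives g = -20.6875, negative; keep [-3, -2.5]
u = -2.75 gives g = -9.8789, negative; keep [-3, -2.75]

[-3, -2.75]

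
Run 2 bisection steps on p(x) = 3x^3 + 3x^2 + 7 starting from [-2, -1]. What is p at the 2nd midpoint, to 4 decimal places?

p(-1.5) = 3.625 > 0, so the root lies in [-2, -1.5]
p(-1.75) = 0.109375 > 0, so the root lies in [-2, -1.75]

0.1094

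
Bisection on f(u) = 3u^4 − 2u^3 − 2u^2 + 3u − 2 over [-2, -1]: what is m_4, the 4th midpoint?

midpoint -1.5: f = 10.9375 > 0 → [-1.5, -1]
midpoint -1.25: f = 2.355469 > 0 → [-1.25, -1]
midpoint -1.125: f = -0.253174 < 0 → [-1.25, -1.125]
midpoint -1.1875: f = 0.9319 > 0 → [-1.1875, -1.125]

-1.1875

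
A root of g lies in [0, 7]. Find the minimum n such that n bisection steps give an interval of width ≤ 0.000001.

Width after n steps is 7/2^n. Need 2^n ≥ 7/0.000001 = 7000000.
2^22 = 4194304 < 7000000 ≤ 2^23 = 8388608, so n = 23.

23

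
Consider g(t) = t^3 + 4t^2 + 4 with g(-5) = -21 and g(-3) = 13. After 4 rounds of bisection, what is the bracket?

t = -4 gives g = 4, positive; keep [-5, -4]
t = -4.5 gives g = -6.125, negative; keep [-4.5, -4]
t = -4.25 gives g = -0.515625, negative; keep [-4.25, -4]
t = -4.125 gives g = 1.873, positive; keep [-4.25, -4.125]

[-4.25, -4.125]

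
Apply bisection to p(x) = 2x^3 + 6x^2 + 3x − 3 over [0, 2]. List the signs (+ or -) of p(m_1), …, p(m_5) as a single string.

++---

x = 1 gives p = 8, positive; keep [0, 1]
x = 0.5 gives p = 0.25, positive; keep [0, 0.5]
x = 0.25 gives p = -1.84375, negative; keep [0.25, 0.5]
x = 0.375 gives p = -0.9258, negative; keep [0.375, 0.5]
x = 0.4375 gives p = -0.3716, negative; keep [0.4375, 0.5]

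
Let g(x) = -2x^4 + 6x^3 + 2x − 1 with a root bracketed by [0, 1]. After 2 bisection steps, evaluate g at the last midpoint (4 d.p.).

-0.4141

x = 0.5 gives g = 0.625, positive; keep [0, 0.5]
x = 0.25 gives g = -0.414062, negative; keep [0.25, 0.5]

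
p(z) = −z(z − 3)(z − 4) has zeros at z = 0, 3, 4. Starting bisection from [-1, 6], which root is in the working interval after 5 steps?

0

m = 2.5, p(m) = -1.875 (−); new bracket [-1, 2.5]
m = 0.75, p(m) = -5.484375 (−); new bracket [-1, 0.75]
m = -0.125, p(m) = 1.611328 (+); new bracket [-0.125, 0.75]
m = 0.3125, p(m) = -3.0969 (−); new bracket [-0.125, 0.3125]
m = 0.09375, p(m) = -1.0643 (−); new bracket [-0.125, 0.09375]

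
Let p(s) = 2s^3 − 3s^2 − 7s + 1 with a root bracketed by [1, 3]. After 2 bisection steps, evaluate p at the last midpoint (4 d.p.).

m = 2, p(m) = -9 (−); new bracket [2, 3]
m = 2.5, p(m) = -4 (−); new bracket [2.5, 3]

-4.0000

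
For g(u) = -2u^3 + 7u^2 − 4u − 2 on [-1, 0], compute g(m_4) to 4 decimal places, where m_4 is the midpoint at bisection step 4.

midpoint -0.5: g = 2 > 0 → [-0.5, 0]
midpoint -0.25: g = -0.53125 < 0 → [-0.5, -0.25]
midpoint -0.375: g = 0.589844 > 0 → [-0.375, -0.25]
midpoint -0.3125: g = -0.0054 < 0 → [-0.375, -0.3125]

-0.0054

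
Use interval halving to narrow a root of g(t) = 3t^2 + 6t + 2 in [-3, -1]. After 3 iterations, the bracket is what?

[-1.75, -1.5]

m = -2, g(m) = 2 (+); new bracket [-2, -1]
m = -1.5, g(m) = -0.25 (−); new bracket [-2, -1.5]
m = -1.75, g(m) = 0.6875 (+); new bracket [-1.75, -1.5]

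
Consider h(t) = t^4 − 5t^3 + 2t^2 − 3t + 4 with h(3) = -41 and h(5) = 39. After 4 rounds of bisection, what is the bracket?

m = 4, h(m) = -40 (−); new bracket [4, 5]
m = 4.5, h(m) = -14.5625 (−); new bracket [4.5, 5]
m = 4.75, h(m) = 8.082031 (+); new bracket [4.5, 4.75]
m = 4.625, h(m) = -4.1931 (−); new bracket [4.625, 4.75]

[4.625, 4.75]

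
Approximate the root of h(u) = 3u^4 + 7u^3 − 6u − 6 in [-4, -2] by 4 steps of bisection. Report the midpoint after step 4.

u = -3 gives h = 66, positive; keep [-3, -2]
u = -2.5 gives h = 16.8125, positive; keep [-2.5, -2]
u = -2.25 gives h = 4.652344, positive; keep [-2.25, -2]
u = -2.125 gives h = 0.7527, positive; keep [-2.125, -2]

-2.125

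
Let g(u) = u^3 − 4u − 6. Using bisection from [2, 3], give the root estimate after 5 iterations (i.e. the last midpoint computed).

g(2.5) = -0.375 < 0, so the root lies in [2.5, 3]
g(2.75) = 3.796875 > 0, so the root lies in [2.5, 2.75]
g(2.625) = 1.587891 > 0, so the root lies in [2.5, 2.625]
g(2.5625) = 0.5764 > 0, so the root lies in [2.5, 2.5625]
g(2.53125) = 0.0933 > 0, so the root lies in [2.5, 2.53125]

2.53125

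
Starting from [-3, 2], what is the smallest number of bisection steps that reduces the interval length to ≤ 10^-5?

19

Width after n steps is 5/2^n. Need 2^n ≥ 5/10^-5 = 500000.
2^18 = 262144 < 500000 ≤ 2^19 = 524288, so n = 19.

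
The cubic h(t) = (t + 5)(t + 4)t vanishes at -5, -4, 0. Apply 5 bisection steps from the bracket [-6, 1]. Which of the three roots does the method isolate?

0

midpoint -2.5: h = -9.375 < 0 → [-2.5, 1]
midpoint -0.75: h = -10.359375 < 0 → [-0.75, 1]
midpoint 0.125: h = 2.642578 > 0 → [-0.75, 0.125]
midpoint -0.3125: h = -5.4016 < 0 → [-0.3125, 0.125]
midpoint -0.09375: h = -1.7967 < 0 → [-0.09375, 0.125]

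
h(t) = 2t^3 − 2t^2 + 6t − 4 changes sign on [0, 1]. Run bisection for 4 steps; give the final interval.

h(0.5) = -1.25 < 0, so the root lies in [0.5, 1]
h(0.75) = 0.21875 > 0, so the root lies in [0.5, 0.75]
h(0.625) = -0.542969 < 0, so the root lies in [0.625, 0.75]
h(0.6875) = -0.1704 < 0, so the root lies in [0.6875, 0.75]

[0.6875, 0.75]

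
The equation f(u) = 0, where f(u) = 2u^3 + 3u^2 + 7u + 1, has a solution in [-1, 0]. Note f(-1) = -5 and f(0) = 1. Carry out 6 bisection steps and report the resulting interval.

m = -0.5, f(m) = -2 (−); new bracket [-0.5, 0]
m = -0.25, f(m) = -0.59375 (−); new bracket [-0.25, 0]
m = -0.125, f(m) = 0.167969 (+); new bracket [-0.25, -0.125]
m = -0.1875, f(m) = -0.2202 (−); new bracket [-0.1875, -0.125]
m = -0.15625, f(m) = -0.0281 (−); new bracket [-0.15625, -0.125]
m = -0.140625, f(m) = 0.0694 (+); new bracket [-0.15625, -0.140625]

[-0.15625, -0.140625]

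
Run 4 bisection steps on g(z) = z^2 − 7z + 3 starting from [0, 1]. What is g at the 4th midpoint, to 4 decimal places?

0.1289

z = 0.5 gives g = -0.25, negative; keep [0, 0.5]
z = 0.25 gives g = 1.3125, positive; keep [0.25, 0.5]
z = 0.375 gives g = 0.515625, positive; keep [0.375, 0.5]
z = 0.4375 gives g = 0.1289, positive; keep [0.4375, 0.5]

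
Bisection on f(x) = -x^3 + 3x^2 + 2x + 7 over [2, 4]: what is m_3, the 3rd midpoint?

x = 3 gives f = 13, positive; keep [3, 4]
x = 3.5 gives f = 7.875, positive; keep [3.5, 4]
x = 3.75 gives f = 3.953125, positive; keep [3.75, 4]

3.75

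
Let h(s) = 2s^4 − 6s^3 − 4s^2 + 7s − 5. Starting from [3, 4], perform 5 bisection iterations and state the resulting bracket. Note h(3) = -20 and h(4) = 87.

midpoint 3.5: h = 13.375 > 0 → [3, 3.5]
midpoint 3.25: h = -7.335938 < 0 → [3.25, 3.5]
midpoint 3.375: h = 1.89502 > 0 → [3.25, 3.375]
midpoint 3.3125: h = -2.9863 < 0 → [3.3125, 3.375]
midpoint 3.34375: h = -0.614 < 0 → [3.34375, 3.375]

[3.34375, 3.375]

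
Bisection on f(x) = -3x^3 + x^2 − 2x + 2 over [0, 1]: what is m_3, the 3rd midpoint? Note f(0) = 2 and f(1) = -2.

f(0.5) = 0.875 > 0, so the root lies in [0.5, 1]
f(0.75) = -0.203125 < 0, so the root lies in [0.5, 0.75]
f(0.625) = 0.408203 > 0, so the root lies in [0.625, 0.75]

0.625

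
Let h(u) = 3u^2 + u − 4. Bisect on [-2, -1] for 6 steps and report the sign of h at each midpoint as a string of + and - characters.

h(-1.5) = 1.25 > 0, so the root lies in [-1.5, -1]
h(-1.25) = -0.5625 < 0, so the root lies in [-1.5, -1.25]
h(-1.375) = 0.296875 > 0, so the root lies in [-1.375, -1.25]
h(-1.3125) = -0.1445 < 0, so the root lies in [-1.375, -1.3125]
h(-1.34375) = 0.0732 > 0, so the root lies in [-1.34375, -1.3125]
h(-1.328125) = -0.0364 < 0, so the root lies in [-1.34375, -1.328125]

+-+-+-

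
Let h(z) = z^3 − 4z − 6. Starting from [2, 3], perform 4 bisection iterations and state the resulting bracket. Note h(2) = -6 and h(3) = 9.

[2.5, 2.5625]

h(2.5) = -0.375 < 0, so the root lies in [2.5, 3]
h(2.75) = 3.796875 > 0, so the root lies in [2.5, 2.75]
h(2.625) = 1.587891 > 0, so the root lies in [2.5, 2.625]
h(2.5625) = 0.5764 > 0, so the root lies in [2.5, 2.5625]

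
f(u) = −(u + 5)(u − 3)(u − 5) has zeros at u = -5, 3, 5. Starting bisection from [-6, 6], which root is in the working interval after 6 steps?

midpoint 0: f = -75 < 0 → [-6, 0]
midpoint -3: f = -96 < 0 → [-6, -3]
midpoint -4.5: f = -35.625 < 0 → [-6, -4.5]
midpoint -5.25: f = 21.1406 > 0 → [-5.25, -4.5]
midpoint -4.875: f = -9.7207 < 0 → [-5.25, -4.875]
midpoint -5.0625: f = 5.0706 > 0 → [-5.0625, -4.875]

-5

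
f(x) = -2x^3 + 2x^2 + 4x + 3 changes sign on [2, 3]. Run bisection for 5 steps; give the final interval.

x = 2.5 gives f = -5.75, negative; keep [2, 2.5]
x = 2.25 gives f = -0.65625, negative; keep [2, 2.25]
x = 2.125 gives f = 1.339844, positive; keep [2.125, 2.25]
x = 2.1875 gives f = 0.3853, positive; keep [2.1875, 2.25]
x = 2.21875 gives f = -0.1245, negative; keep [2.1875, 2.21875]

[2.1875, 2.21875]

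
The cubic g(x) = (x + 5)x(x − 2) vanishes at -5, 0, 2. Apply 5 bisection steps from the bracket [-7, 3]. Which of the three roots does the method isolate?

-5

midpoint -2: g = 24 > 0 → [-7, -2]
midpoint -4.5: g = 14.625 > 0 → [-7, -4.5]
midpoint -5.75: g = -33.421875 < 0 → [-5.75, -4.5]
midpoint -5.125: g = -4.5645 < 0 → [-5.125, -4.5]
midpoint -4.8125: g = 6.1472 > 0 → [-5.125, -4.8125]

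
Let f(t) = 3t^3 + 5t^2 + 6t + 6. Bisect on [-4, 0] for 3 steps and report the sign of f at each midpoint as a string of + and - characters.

m = -2, f(m) = -10 (−); new bracket [-2, 0]
m = -1, f(m) = 2 (+); new bracket [-2, -1]
m = -1.5, f(m) = -1.875 (−); new bracket [-1.5, -1]

-+-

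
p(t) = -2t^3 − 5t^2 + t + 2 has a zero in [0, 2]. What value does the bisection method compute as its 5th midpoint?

0.6875

p(1) = -4 < 0, so the root lies in [0, 1]
p(0.5) = 1 > 0, so the root lies in [0.5, 1]
p(0.75) = -0.90625 < 0, so the root lies in [0.5, 0.75]
p(0.625) = 0.1836 > 0, so the root lies in [0.625, 0.75]
p(0.6875) = -0.3257 < 0, so the root lies in [0.625, 0.6875]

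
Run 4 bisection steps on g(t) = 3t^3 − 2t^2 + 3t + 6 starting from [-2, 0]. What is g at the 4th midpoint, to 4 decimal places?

-0.1660

m = -1, g(m) = -2 (−); new bracket [-1, 0]
m = -0.5, g(m) = 3.625 (+); new bracket [-1, -0.5]
m = -0.75, g(m) = 1.359375 (+); new bracket [-1, -0.75]
m = -0.875, g(m) = -0.166 (−); new bracket [-0.875, -0.75]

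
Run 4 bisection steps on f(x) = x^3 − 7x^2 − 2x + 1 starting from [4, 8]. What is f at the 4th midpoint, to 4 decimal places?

f(6) = -47 < 0, so the root lies in [6, 8]
f(7) = -13 < 0, so the root lies in [7, 8]
f(7.5) = 14.125 > 0, so the root lies in [7, 7.5]
f(7.25) = -0.3594 < 0, so the root lies in [7.25, 7.5]

-0.3594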